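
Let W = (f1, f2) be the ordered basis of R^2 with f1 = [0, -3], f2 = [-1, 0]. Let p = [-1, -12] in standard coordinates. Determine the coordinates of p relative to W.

[4, 1]

We seek scalars with c_1 f1 + c_2 f2 = p; equivalently solve M c = p where the columns of M are f1, f2.
System: 0c_1 - c_2 = -1, -3c_1 + 0c_2 = -12; solving gives c_1 = 4, c_2 = 1.
Check: 4f1 + f2 = [-1, -12].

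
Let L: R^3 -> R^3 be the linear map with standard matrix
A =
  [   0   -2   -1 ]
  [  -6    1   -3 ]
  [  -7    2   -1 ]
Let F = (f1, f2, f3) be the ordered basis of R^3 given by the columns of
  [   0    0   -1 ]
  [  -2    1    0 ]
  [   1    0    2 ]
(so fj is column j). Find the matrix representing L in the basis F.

[[1, -2, 1], [-3, -3, 2], [-3, 2, 2]]

With P the matrix whose columns are f1, ..., f3, [L]_F = P^(-1) A P.
Column by column: L(f1) = A f1 = <3, -5, -5>; its F-coordinates <1, -3, -3> give column 1.
Continuing for each basis vector yields [L]_F = [[1, -2, 1], [-3, -3, 2], [-3, 2, 2]].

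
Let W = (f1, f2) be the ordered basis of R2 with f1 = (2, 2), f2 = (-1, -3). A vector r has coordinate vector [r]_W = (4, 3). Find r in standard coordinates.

(5, -1)

By definition r = 4f1 + 3f2.
Summing componentwise gives (5, -1).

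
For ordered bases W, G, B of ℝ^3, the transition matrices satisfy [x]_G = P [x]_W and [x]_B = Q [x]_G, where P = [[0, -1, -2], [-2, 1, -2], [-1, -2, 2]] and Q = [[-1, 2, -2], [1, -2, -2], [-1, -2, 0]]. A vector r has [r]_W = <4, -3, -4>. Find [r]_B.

<-5, 29, -5>

Apply P to get G-coordinates <11, -3, -6>, then Q to get B-coordinates.
The result is [r]_B = <-5, 29, -5>.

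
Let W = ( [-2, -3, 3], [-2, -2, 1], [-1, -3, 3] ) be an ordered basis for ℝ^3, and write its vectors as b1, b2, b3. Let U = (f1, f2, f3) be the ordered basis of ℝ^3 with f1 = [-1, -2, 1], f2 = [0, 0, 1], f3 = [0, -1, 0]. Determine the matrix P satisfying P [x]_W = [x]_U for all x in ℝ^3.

[[2, 2, 1], [1, -1, 2], [-1, -2, 1]]

Take x = bj: its W-coordinates are the j-th standard unit vector, so P e_j — column j of P — equals [bj]_U.
b1 = 2f1 + f2 - f3, giving column 1 = [2, 1, -1]; repeating for each j gives P = [[2, 2, 1], [1, -1, 2], [-1, -2, 1]].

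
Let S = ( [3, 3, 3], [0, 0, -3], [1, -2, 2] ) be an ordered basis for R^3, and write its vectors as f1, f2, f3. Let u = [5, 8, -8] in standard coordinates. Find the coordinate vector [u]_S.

We seek scalars with c_1 f1 + ... + c_3 f3 = u; equivalently solve M c = u where the columns of M are f1, ..., f3.
Gaussian elimination on [M | u] yields c = (2, 4, -1).
Check: 2f1 + 4f2 - f3 = [5, 8, -8].

[2, 4, -1]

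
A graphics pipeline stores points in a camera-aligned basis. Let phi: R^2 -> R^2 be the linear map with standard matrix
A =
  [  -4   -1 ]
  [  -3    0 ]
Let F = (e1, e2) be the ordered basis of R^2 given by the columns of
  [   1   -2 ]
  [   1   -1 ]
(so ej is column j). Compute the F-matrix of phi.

Let P have columns e1, e2. Then [phi]_F = P^(-1) A P.
Here det P = 1, so P^(-1) is integer; computing A P first and then P^(-1)(A P) gives [[-1, 3], [2, -3]].

[[-1, 3], [2, -3]]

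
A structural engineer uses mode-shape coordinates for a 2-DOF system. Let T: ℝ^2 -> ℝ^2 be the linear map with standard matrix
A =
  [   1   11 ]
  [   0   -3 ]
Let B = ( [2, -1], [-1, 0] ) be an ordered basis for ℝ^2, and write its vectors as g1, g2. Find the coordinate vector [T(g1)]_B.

Compute T(g1) = A g1 = [-9, 3] in standard coordinates.
Then write this in B-coordinates: solve for y in y_1 g1 + y_2 g2 = [-9, 3].
This gives y = [-3, 3], which is column 1 of [T]_B.

[-3, 3]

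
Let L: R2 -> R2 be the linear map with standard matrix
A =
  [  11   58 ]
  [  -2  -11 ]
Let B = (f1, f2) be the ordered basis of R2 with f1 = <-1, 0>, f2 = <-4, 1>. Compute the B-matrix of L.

With P the matrix whose columns are f1, f2, [L]_B = P^(-1) A P.
Column by column: L(f1) = A f1 = <-11, 2>; its B-coordinates <3, 2> give column 1.
Continuing for each basis vector yields [L]_B = [[3, -2], [2, -3]].

[[3, -2], [2, -3]]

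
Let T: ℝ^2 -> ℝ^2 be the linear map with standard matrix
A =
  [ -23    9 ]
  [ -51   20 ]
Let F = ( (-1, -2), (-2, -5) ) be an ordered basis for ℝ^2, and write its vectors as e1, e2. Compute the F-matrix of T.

[[-3, -1], [-1, 0]]

With P the matrix whose columns are e1, e2, [T]_F = P^(-1) A P.
Column by column: T(e1) = A e1 = (5, 11); its F-coordinates (-3, -1) give column 1.
Continuing for each basis vector yields [T]_F = [[-3, -1], [-1, 0]].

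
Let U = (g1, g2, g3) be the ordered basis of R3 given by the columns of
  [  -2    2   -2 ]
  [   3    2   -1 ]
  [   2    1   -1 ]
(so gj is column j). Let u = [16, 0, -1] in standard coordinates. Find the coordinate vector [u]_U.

Write u = c_1 g1 + ... + c_3 g3 and solve for the c_i.
Gaussian elimination on [M | u] yields c = (-3, 4, -1).
Check: -3g1 + 4g2 - g3 = [16, 0, -1].

[-3, 4, -1]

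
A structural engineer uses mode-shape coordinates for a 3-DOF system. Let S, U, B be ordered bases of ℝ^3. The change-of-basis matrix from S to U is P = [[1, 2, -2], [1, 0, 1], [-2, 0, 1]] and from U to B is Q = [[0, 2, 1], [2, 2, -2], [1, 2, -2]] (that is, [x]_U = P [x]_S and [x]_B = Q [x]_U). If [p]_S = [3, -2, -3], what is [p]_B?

First [p]_U = P [p]_S = [5, 0, -9].
Then [p]_B = Q [p]_U = [-9, 28, 23].

[-9, 28, 23]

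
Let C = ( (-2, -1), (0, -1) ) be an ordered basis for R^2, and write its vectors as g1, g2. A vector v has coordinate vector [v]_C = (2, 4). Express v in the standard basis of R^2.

The coordinates say v = 2g1 + 4g2; adding the scaled basis vectors gives (-4, -6).

(-4, -6)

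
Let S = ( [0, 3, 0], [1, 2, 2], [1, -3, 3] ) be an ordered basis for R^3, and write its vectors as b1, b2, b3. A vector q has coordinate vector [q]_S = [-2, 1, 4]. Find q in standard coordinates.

The coordinates say q = -2b1 + b2 + 4b3; adding the scaled basis vectors gives [5, -16, 14].

[5, -16, 14]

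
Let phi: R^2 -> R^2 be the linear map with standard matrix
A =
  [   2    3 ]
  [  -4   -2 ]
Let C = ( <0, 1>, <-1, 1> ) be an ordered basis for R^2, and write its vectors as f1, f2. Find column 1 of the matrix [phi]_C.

<1, -3>

Compute phi(f1) = A f1 = <3, -2> in standard coordinates.
Then write this in C-coordinates: solve for y in y_1 f1 + y_2 f2 = <3, -2>.
This gives y = <1, -3>, which is column 1 of [phi]_C.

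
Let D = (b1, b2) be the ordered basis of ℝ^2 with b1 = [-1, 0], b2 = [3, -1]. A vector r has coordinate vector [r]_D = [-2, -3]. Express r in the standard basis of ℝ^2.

r = M [r]_D, where M has columns b1, b2.
Carrying out the matrix-vector product, r = [-7, 3].

[-7, 3]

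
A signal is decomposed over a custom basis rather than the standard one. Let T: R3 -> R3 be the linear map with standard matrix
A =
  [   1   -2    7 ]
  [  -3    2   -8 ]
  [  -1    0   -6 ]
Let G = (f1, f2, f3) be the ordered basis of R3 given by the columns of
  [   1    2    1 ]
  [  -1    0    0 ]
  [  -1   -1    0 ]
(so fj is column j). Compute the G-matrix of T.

With P the matrix whose columns are f1, ..., f3, [T]_G = P^(-1) A P.
Column by column: T(f1) = A f1 = [-4, 3, 5]; its G-coordinates [-3, -2, 3] give column 1.
Continuing for each basis vector yields [T]_G = [[-3, -2, 3], [-2, -2, -2], [3, 1, 2]].

[[-3, -2, 3], [-2, -2, -2], [3, 1, 2]]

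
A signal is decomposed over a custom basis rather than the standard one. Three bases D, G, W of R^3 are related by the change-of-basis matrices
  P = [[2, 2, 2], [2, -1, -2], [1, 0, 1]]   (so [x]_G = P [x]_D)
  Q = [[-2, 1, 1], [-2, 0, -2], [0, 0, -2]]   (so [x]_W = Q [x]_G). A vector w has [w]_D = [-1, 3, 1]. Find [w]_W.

First [w]_G = P [w]_D = [6, -7, 0].
Then [w]_W = Q [w]_G = [-19, -12, 0].

[-19, -12, 0]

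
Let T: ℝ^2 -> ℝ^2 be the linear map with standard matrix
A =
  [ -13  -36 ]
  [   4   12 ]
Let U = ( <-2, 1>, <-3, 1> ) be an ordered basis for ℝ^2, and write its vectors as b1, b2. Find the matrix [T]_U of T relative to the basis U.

[[2, 3], [2, -3]]

With P the matrix whose columns are b1, b2, [T]_U = P^(-1) A P.
Column by column: T(b1) = A b1 = <-10, 4>; its U-coordinates <2, 2> give column 1.
Continuing for each basis vector yields [T]_U = [[2, 3], [2, -3]].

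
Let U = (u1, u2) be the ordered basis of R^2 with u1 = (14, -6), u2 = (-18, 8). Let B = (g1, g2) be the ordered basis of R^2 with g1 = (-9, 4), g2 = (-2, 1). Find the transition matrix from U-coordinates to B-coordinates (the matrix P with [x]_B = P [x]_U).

[[-2, 2], [2, 0]]

Let M have columns uj and N have columns gj. Then for every x, N [x]_B = x = M [x]_U, so P = N^(-1) M.
Since det N = -1, N^(-1) has integer entries; multiplying gives P = [[-2, 2], [2, 0]].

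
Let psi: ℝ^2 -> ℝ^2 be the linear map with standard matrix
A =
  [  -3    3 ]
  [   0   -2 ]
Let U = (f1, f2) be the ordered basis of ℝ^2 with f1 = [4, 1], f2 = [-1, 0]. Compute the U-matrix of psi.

[[-2, 0], [1, -3]]

With P the matrix whose columns are f1, f2, [psi]_U = P^(-1) A P.
Column by column: psi(f1) = A f1 = [-9, -2]; its U-coordinates [-2, 1] give column 1.
Continuing for each basis vector yields [psi]_U = [[-2, 0], [1, -3]].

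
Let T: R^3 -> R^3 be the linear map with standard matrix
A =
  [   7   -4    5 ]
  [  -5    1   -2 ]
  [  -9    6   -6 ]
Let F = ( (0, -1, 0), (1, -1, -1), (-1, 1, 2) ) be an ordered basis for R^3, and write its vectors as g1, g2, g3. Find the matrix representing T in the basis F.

[[-3, -2, -1], [2, 3, 1], [-2, -3, 2]]

With P the matrix whose columns are g1, ..., g3, [T]_F = P^(-1) A P.
Column by column: T(g1) = A g1 = (4, -1, -6); its F-coordinates (-3, 2, -2) give column 1.
Continuing for each basis vector yields [T]_F = [[-3, -2, -1], [2, 3, 1], [-2, -3, 2]].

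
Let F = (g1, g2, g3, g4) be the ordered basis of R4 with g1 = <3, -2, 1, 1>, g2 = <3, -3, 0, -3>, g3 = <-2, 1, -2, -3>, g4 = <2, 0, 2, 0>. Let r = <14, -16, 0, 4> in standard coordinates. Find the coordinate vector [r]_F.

<4, 2, -2, -4>

Write r = c_1 g1 + ... + c_4 g4 and solve for the c_i.
Gaussian elimination on [M | r] yields c = (4, 2, -2, -4).
Check: 4g1 + 2g2 - 2g3 - 4g4 = <14, -16, 0, 4>.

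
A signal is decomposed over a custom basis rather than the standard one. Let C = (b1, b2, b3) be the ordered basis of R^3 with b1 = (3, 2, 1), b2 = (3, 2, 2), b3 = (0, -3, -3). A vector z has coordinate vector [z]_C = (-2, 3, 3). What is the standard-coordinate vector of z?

The coordinates say z = -2b1 + 3b2 + 3b3; adding the scaled basis vectors gives (3, -7, -5).

(3, -7, -5)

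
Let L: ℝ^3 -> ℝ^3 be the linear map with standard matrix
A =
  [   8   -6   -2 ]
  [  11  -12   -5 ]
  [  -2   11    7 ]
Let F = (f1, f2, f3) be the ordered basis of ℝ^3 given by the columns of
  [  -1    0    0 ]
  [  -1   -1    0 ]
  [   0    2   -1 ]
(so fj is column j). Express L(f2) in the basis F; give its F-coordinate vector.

Column 2 of [L]_F is the F-coordinate vector of L(f2).
In standard coordinates L(f2) = A f2 = [2, 2, 3].
Converting to F: [2, 2, 3] = -2f1 + 0·f2 - 3f3, so the coordinate vector is [-2, 0, -3].

[-2, 0, -3]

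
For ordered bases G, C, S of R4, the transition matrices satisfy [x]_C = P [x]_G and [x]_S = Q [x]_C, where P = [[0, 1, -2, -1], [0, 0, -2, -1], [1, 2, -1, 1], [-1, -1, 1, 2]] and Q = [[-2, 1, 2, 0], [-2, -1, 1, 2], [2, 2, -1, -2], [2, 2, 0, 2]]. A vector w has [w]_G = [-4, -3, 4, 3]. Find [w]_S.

First [w]_C = P [w]_G = [-14, -11, -11, 17].
Then [w]_S = Q [w]_C = [-5, 62, -73, -16].

[-5, 62, -73, -16]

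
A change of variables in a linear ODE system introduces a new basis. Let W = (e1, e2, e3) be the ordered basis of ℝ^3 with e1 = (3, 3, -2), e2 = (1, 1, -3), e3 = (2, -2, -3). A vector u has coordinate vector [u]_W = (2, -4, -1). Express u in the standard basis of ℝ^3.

(0, 4, 11)

By definition u = 2e1 - 4e2 - e3.
Summing componentwise gives (0, 4, 11).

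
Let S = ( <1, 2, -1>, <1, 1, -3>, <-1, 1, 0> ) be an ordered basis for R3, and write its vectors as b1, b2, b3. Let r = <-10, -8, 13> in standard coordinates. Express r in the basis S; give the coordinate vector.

<-4, -3, 3>

[r]_S is the unique c with M c = r, where M has columns b1, ..., b3.
Gaussian elimination on [M | r] yields c = (-4, -3, 3).
Check: -4b1 - 3b2 + 3b3 = <-10, -8, 13>.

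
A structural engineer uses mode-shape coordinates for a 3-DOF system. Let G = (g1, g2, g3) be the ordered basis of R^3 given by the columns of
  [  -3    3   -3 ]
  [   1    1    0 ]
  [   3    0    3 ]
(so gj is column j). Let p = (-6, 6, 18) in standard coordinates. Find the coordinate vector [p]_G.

(2, 4, 4)

Write p = c_1 g1 + ... + c_3 g3 and solve for the c_i.
Gaussian elimination on [M | p] yields c = (2, 4, 4).
Check: 2g1 + 4g2 + 4g3 = (-6, 6, 18).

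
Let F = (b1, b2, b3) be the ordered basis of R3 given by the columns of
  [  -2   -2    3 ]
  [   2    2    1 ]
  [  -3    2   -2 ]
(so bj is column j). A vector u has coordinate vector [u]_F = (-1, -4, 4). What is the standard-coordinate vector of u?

(22, -6, -13)

The coordinates say u = -b1 - 4b2 + 4b3; adding the scaled basis vectors gives (22, -6, -13).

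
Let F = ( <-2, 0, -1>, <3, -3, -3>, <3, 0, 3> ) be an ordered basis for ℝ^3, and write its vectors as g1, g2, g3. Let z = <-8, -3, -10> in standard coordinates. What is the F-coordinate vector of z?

<4, 1, -1>

[z]_F is the unique c with M c = z, where M has columns g1, ..., g3.
Gaussian elimination on [M | z] yields c = (4, 1, -1).
Check: 4g1 + g2 - g3 = <-8, -3, -10>.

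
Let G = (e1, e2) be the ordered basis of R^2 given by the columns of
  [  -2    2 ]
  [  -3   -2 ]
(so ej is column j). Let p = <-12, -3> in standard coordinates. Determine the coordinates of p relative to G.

<3, -3>

[p]_G is the unique c with M c = p, where M has columns e1, e2.
System: -2c_1 + 2c_2 = -12, -3c_1 - 2c_2 = -3; solving gives c_1 = 3, c_2 = -3.
Check: 3e1 - 3e2 = <-12, -3>.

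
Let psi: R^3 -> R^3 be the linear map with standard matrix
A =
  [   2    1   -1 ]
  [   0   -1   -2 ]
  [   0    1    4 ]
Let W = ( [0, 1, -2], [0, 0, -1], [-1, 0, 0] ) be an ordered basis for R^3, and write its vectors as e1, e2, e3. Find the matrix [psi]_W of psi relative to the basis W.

[[3, 2, 0], [1, 0, 0], [-3, -1, 2]]

Let P have columns e1, ..., e3. Then [psi]_W = P^(-1) A P.
Here det P = 1, so P^(-1) is integer; computing A P first and then P^(-1)(A P) gives [[3, 2, 0], [1, 0, 0], [-3, -1, 2]].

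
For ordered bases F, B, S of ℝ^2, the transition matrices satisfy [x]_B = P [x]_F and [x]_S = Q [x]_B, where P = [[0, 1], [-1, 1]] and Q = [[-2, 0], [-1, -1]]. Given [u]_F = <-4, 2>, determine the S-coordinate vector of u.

First [u]_B = P [u]_F = <2, 6>.
Then [u]_S = Q [u]_B = <-4, -8>.

<-4, -8>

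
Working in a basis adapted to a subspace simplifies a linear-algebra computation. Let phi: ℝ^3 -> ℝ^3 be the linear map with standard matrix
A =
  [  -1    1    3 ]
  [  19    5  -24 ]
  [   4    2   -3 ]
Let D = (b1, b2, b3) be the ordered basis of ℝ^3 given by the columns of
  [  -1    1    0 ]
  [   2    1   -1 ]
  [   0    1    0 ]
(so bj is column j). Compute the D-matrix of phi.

Let P have columns b1, ..., b3. Then [phi]_D = P^(-1) A P.
Here det P = -1, so P^(-1) is integer; computing A P first and then P^(-1)(A P) gives [[-3, 0, -1], [0, 3, -2], [3, 3, 1]].

[[-3, 0, -1], [0, 3, -2], [3, 3, 1]]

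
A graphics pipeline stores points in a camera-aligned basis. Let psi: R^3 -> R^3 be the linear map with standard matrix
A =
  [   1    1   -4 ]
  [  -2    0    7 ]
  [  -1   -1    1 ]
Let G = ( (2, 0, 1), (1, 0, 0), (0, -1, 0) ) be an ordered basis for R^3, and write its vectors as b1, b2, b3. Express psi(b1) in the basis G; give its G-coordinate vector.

(-1, 0, -3)

Column 1 of [psi]_G is the G-coordinate vector of psi(b1).
In standard coordinates psi(b1) = A b1 = (-2, 3, -1).
Converting to G: (-2, 3, -1) = -b1 + 0·b2 - 3b3, so the coordinate vector is (-1, 0, -3).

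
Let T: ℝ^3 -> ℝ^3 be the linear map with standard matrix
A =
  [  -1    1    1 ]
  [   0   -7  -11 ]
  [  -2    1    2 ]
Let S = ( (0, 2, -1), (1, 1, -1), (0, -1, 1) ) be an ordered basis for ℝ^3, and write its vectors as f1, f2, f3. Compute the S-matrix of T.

Let P have columns f1, ..., f3. Then [T]_S = P^(-1) A P.
Here det P = -1, so P^(-1) is integer; computing A P first and then P^(-1)(A P) gives [[-3, 1, -3], [1, -1, 0], [-2, -3, -2]].

[[-3, 1, -3], [1, -1, 0], [-2, -3, -2]]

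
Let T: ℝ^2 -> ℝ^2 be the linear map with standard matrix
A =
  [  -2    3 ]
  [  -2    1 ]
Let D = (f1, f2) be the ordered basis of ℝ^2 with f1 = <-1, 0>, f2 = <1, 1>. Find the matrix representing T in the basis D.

[[0, -2], [2, -1]]

With P the matrix whose columns are f1, f2, [T]_D = P^(-1) A P.
Column by column: T(f1) = A f1 = <2, 2>; its D-coordinates <0, 2> give column 1.
Continuing for each basis vector yields [T]_D = [[0, -2], [2, -1]].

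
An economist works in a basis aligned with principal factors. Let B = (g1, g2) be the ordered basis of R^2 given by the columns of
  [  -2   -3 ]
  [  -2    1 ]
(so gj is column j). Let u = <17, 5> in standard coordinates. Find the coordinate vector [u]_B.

<-4, -3>

[u]_B is the unique c with M c = u, where M has columns g1, g2.
System: -2c_1 - 3c_2 = 17, -2c_1 + c_2 = 5; solving gives c_1 = -4, c_2 = -3.
Check: -4g1 - 3g2 = <17, 5>.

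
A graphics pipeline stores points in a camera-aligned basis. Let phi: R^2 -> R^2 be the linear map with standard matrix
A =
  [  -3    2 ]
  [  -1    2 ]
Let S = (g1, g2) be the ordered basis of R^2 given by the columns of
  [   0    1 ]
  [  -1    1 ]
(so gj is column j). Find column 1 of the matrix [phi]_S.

[0, -2]

Compute phi(g1) = A g1 = [-2, -2] in standard coordinates.
Then write this in S-coordinates: solve for y in y_1 g1 + y_2 g2 = [-2, -2].
This gives y = [0, -2], which is column 1 of [phi]_S.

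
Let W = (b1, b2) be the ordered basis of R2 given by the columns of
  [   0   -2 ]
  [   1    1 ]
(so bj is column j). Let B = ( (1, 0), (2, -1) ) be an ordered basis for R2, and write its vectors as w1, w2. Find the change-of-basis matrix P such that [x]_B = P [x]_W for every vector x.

[[2, 0], [-1, -1]]

Take x = bj: its W-coordinates are the j-th standard unit vector, so P e_j — column j of P — equals [bj]_B.
b1 = 2w1 - w2, giving column 1 = (2, -1); repeating for each j gives P = [[2, 0], [-1, -1]].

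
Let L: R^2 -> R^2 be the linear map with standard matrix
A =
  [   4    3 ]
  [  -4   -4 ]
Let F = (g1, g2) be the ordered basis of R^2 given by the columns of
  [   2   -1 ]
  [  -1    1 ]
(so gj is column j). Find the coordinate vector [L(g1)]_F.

[1, -3]

Compute L(g1) = A g1 = [5, -4] in standard coordinates.
Then write this in F-coordinates: solve for y in y_1 g1 + y_2 g2 = [5, -4].
This gives y = [1, -3], which is column 1 of [L]_F.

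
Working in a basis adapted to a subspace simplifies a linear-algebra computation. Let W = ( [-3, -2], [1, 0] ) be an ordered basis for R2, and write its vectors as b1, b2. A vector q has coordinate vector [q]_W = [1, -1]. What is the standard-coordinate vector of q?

The coordinates say q = b1 - b2; adding the scaled basis vectors gives [-4, -2].

[-4, -2]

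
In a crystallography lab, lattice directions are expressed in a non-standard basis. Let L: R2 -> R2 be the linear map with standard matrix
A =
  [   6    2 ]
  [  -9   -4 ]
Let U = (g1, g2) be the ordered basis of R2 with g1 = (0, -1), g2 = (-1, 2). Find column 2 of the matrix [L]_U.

(3, 2)

Compute L(g2) = A g2 = (-2, 1) in standard coordinates.
Then write this in U-coordinates: solve for y in y_1 g1 + y_2 g2 = (-2, 1).
This gives y = (3, 2), which is column 2 of [L]_U.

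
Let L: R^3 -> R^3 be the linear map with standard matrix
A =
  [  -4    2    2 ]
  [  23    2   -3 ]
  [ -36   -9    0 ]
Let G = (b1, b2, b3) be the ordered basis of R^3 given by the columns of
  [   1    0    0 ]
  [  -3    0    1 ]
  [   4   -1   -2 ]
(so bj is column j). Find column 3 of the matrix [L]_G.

Column 3 of [L]_G is the G-coordinate vector of L(b3).
In standard coordinates L(b3) = A b3 = <-2, 8, -9>.
Converting to G: <-2, 8, -9> = -2b1 - 3b2 + 2b3, so the coordinate vector is <-2, -3, 2>.

<-2, -3, 2>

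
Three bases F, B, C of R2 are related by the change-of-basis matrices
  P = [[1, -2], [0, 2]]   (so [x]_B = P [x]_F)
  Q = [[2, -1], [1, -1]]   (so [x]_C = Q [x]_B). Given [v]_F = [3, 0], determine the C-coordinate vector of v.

[6, 3]

Apply P to get B-coordinates [3, 0], then Q to get C-coordinates.
The result is [v]_C = [6, 3].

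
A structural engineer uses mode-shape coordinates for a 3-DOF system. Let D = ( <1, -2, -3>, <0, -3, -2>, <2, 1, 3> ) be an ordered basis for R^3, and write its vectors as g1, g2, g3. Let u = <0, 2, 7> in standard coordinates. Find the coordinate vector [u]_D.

<-2, 1, 1>

Write u = c_1 g1 + ... + c_3 g3 and solve for the c_i.
Gaussian elimination on [M | u] yields c = (-2, 1, 1).
Check: -2g1 + g2 + g3 = <0, 2, 7>.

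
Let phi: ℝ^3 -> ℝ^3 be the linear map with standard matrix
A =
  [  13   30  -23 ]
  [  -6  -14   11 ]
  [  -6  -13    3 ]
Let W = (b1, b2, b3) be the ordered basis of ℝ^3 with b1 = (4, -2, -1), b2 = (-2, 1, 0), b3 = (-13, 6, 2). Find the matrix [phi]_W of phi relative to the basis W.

With P the matrix whose columns are b1, ..., b3, [phi]_W = P^(-1) A P.
Column by column: phi(b1) = A b1 = (15, -7, -1); its W-coordinates (-1, -3, -1) give column 1.
Continuing for each basis vector yields [phi]_W = [[-1, 1, 0], [-3, 0, -2], [-1, 0, 3]].

[[-1, 1, 0], [-3, 0, -2], [-1, 0, 3]]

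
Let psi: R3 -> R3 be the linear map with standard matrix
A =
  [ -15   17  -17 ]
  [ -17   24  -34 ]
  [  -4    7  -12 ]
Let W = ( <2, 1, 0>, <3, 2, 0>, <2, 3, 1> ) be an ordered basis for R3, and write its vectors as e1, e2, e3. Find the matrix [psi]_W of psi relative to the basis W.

Let P have columns e1, ..., e3. Then [psi]_W = P^(-1) A P.
Here det P = 1, so P^(-1) is integer; computing A P first and then P^(-1)(A P) gives [[-1, -3, 1], [-3, -3, 0], [-1, 2, 1]].

[[-1, -3, 1], [-3, -3, 0], [-1, 2, 1]]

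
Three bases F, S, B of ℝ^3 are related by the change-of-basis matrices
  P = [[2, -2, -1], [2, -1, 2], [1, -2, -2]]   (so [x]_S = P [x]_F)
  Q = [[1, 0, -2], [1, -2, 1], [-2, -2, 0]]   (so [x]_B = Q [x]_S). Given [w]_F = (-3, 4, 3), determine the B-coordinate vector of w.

Composing the changes, [w]_B = Q P [w]_F.
Q P = [[0, 2, 3], [-1, -2, -7], [-8, 6, -2]]; applying this to (-3, 4, 3) gives (17, -26, 42).

(17, -26, 42)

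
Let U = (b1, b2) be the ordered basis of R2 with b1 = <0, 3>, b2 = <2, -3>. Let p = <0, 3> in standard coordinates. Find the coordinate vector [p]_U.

Write p = c_1 b1 + c_2 b2 and solve for the c_i.
System: 0c_1 + 2c_2 = 0, 3c_1 - 3c_2 = 3; solving gives c_1 = 1, c_2 = 0.
Check: b1 + 0·b2 = <0, 3>.

<1, 0>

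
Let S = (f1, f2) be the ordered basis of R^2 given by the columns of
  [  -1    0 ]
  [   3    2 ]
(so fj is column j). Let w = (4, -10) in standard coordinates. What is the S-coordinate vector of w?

Write w = c_1 f1 + c_2 f2 and solve for the c_i.
System: -c_1 + 0c_2 = 4, 3c_1 + 2c_2 = -10; solving gives c_1 = -4, c_2 = 1.
Check: -4f1 + f2 = (4, -10).

(-4, 1)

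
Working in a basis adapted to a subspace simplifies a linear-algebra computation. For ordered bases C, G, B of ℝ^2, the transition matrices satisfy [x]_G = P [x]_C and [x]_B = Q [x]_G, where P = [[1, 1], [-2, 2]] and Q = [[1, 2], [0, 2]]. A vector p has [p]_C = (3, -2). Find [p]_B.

(-19, -20)

Apply P to get G-coordinates (1, -10), then Q to get B-coordinates.
The result is [p]_B = (-19, -20).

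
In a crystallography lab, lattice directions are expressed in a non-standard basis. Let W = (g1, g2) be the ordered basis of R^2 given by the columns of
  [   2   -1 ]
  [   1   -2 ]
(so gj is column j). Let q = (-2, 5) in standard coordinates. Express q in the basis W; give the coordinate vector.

(-3, -4)

Write q = c_1 g1 + c_2 g2 and solve for the c_i.
System: 2c_1 - c_2 = -2, c_1 - 2c_2 = 5; solving gives c_1 = -3, c_2 = -4.
Check: -3g1 - 4g2 = (-2, 5).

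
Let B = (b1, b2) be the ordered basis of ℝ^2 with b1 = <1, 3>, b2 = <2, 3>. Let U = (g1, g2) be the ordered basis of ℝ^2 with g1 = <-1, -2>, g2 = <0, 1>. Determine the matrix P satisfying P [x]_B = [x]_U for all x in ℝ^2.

[[-1, -2], [1, -1]]

Take x = bj: its B-coordinates are the j-th standard unit vector, so P e_j — column j of P — equals [bj]_U.
b1 = -g1 + g2, giving column 1 = <-1, 1>; repeating for each j gives P = [[-1, -2], [1, -1]].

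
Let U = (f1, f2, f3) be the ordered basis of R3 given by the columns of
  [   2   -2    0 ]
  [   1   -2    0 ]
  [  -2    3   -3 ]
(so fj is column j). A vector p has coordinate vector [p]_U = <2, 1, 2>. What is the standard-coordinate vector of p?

<2, 0, -7>

By definition p = 2f1 + f2 + 2f3.
Summing componentwise gives <2, 0, -7>.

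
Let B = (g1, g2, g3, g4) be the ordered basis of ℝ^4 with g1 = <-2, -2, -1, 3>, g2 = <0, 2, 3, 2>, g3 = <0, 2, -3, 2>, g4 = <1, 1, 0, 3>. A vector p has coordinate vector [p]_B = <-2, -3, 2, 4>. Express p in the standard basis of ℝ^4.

<8, 6, -13, 4>

By definition p = -2g1 - 3g2 + 2g3 + 4g4.
Summing componentwise gives <8, 6, -13, 4>.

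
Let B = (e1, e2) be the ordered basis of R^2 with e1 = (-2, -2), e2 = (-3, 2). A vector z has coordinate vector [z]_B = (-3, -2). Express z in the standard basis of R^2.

z = M [z]_B, where M has columns e1, e2.
Carrying out the matrix-vector product, z = (12, 2).

(12, 2)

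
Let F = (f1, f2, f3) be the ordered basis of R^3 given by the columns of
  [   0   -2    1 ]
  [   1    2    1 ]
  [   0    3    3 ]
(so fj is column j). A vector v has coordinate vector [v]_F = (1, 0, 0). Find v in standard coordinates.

By definition v = f1 + 0·f2 + 0·f3.
Summing componentwise gives (0, 1, 0).

(0, 1, 0)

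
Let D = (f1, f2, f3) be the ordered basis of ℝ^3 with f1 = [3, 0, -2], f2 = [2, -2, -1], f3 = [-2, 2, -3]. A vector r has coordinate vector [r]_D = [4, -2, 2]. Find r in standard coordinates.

[4, 8, -12]

The coordinates say r = 4f1 - 2f2 + 2f3; adding the scaled basis vectors gives [4, 8, -12].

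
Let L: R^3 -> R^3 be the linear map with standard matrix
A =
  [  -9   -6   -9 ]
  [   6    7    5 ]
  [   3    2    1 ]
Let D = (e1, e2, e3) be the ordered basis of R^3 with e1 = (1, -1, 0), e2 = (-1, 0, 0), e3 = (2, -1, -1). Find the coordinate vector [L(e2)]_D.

Compute L(e2) = A e2 = (9, -6, -3) in standard coordinates.
Then write this in D-coordinates: solve for y in y_1 e1 + ... + y_3 e3 = (9, -6, -3).
This gives y = (3, 0, 3), which is column 2 of [L]_D.

(3, 0, 3)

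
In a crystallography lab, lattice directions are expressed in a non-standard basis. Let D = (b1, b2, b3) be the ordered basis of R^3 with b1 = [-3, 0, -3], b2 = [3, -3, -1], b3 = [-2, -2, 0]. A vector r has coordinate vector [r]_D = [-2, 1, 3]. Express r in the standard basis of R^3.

[3, -9, 5]

The coordinates say r = -2b1 + b2 + 3b3; adding the scaled basis vectors gives [3, -9, 5].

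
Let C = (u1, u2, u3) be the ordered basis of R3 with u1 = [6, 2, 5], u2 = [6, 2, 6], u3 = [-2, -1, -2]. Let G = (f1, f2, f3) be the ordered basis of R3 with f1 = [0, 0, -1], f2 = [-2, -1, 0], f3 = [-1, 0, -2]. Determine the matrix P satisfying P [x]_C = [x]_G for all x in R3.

[[-1, -2, 2], [-2, -2, 1], [-2, -2, 0]]

Take x = uj: its C-coordinates are the j-th standard unit vector, so P e_j — column j of P — equals [uj]_G.
u1 = -f1 - 2f2 - 2f3, giving column 1 = [-1, -2, -2]; repeating for each j gives P = [[-1, -2, 2], [-2, -2, 1], [-2, -2, 0]].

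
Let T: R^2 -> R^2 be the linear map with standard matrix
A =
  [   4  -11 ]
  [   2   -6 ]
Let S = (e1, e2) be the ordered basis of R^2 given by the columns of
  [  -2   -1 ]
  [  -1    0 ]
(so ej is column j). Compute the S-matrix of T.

[[-2, 2], [1, 0]]

With P the matrix whose columns are e1, e2, [T]_S = P^(-1) A P.
Column by column: T(e1) = A e1 = (3, 2); its S-coordinates (-2, 1) give column 1.
Continuing for each basis vector yields [T]_S = [[-2, 2], [1, 0]].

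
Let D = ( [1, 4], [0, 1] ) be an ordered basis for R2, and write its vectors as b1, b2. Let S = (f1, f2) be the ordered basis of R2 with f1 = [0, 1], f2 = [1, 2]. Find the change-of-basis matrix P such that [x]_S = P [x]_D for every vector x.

Let M have columns bj and N have columns fj. Then for every x, N [x]_S = x = M [x]_D, so P = N^(-1) M.
Since det N = -1, N^(-1) has integer entries; multiplying gives P = [[2, 1], [1, 0]].

[[2, 1], [1, 0]]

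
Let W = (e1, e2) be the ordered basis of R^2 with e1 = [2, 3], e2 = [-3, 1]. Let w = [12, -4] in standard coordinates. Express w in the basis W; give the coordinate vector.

[w]_W is the unique c with M c = w, where M has columns e1, e2.
System: 2c_1 - 3c_2 = 12, 3c_1 + c_2 = -4; solving gives c_1 = 0, c_2 = -4.
Check: 0·e1 - 4e2 = [12, -4].

[0, -4]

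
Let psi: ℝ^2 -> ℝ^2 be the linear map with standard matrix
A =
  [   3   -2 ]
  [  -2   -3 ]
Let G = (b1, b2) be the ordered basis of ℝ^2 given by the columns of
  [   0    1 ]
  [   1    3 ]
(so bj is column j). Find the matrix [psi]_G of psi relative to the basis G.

The j-th column of [psi]_G is [psi(bj)]_G.
psi(b1) = A b1 = [-2, -3] = 3b1 - 2b2, so column 1 is [3, -2].
Repeating for b2 and assembling the columns gives [[3, -2], [-2, -3]].

[[3, -2], [-2, -3]]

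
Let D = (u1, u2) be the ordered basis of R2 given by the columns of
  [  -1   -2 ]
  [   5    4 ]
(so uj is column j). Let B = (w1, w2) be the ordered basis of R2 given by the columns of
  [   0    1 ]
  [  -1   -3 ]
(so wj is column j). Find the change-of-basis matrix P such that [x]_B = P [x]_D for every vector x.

[[-2, 2], [-1, -2]]

Let M have columns uj and N have columns wj. Then for every x, N [x]_B = x = M [x]_D, so P = N^(-1) M.
Since det N = 1, N^(-1) has integer entries; multiplying gives P = [[-2, 2], [-1, -2]].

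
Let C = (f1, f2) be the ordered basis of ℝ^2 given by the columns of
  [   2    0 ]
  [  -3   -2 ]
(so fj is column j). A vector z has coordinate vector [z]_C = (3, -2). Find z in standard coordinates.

(6, -5)

The coordinates say z = 3f1 - 2f2; adding the scaled basis vectors gives (6, -5).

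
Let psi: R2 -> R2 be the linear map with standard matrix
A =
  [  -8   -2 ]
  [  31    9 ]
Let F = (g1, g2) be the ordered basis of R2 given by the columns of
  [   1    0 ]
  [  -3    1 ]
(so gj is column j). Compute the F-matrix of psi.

With P the matrix whose columns are g1, g2, [psi]_F = P^(-1) A P.
Column by column: psi(g1) = A g1 = (-2, 4); its F-coordinates (-2, -2) give column 1.
Continuing for each basis vector yields [psi]_F = [[-2, -2], [-2, 3]].

[[-2, -2], [-2, 3]]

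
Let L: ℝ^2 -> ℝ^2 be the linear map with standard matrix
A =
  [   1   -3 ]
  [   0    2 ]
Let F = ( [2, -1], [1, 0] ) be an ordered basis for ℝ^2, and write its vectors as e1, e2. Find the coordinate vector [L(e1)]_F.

[2, 1]

Compute L(e1) = A e1 = [5, -2] in standard coordinates.
Then write this in F-coordinates: solve for y in y_1 e1 + y_2 e2 = [5, -2].
This gives y = [2, 1], which is column 1 of [L]_F.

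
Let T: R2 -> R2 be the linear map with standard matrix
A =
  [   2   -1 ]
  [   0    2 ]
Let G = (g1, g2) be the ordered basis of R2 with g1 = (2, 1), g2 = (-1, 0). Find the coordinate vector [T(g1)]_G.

(2, 1)

Compute T(g1) = A g1 = (3, 2) in standard coordinates.
Then write this in G-coordinates: solve for y in y_1 g1 + y_2 g2 = (3, 2).
This gives y = (2, 1), which is column 1 of [T]_G.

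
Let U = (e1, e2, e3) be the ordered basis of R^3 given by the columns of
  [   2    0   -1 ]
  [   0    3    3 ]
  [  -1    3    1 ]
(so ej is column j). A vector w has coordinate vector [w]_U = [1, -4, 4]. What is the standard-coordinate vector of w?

By definition w = e1 - 4e2 + 4e3.
Summing componentwise gives [-2, 0, -9].

[-2, 0, -9]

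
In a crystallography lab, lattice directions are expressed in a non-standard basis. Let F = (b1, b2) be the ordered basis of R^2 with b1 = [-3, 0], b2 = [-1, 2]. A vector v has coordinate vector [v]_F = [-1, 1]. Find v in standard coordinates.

v = M [v]_F, where M has columns b1, b2.
Carrying out the matrix-vector product, v = [2, 2].

[2, 2]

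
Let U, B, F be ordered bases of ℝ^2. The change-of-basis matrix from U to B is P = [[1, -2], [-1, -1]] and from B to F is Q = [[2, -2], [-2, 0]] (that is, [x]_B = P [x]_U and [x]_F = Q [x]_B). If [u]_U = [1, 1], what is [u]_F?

Apply P to get B-coordinates [-1, -2], then Q to get F-coordinates.
The result is [u]_F = [2, 2].

[2, 2]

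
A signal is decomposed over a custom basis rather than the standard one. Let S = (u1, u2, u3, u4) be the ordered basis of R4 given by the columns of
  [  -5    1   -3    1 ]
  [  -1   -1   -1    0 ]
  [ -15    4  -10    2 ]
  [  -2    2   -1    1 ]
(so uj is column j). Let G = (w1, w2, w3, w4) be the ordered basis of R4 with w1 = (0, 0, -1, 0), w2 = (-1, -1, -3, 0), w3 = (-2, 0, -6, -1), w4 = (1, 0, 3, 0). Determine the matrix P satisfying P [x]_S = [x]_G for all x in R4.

[[0, -1, 1, 1], [1, 1, 1, 0], [2, -2, 1, -1], [0, -2, 0, -1]]

Take x = uj: its S-coordinates are the j-th standard unit vector, so P e_j — column j of P — equals [uj]_G.
u1 = 0·w1 + w2 + 2w3 + 0·w4, giving column 1 = (0, 1, 2, 0); repeating for each j gives P = [[0, -1, 1, 1], [1, 1, 1, 0], [2, -2, 1, -1], [0, -2, 0, -1]].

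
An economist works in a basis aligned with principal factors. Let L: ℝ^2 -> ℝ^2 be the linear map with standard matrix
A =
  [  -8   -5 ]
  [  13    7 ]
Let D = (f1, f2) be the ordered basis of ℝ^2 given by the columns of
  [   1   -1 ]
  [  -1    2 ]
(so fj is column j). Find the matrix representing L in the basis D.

[[0, -3], [3, -1]]

The j-th column of [L]_D is [L(fj)]_D.
L(f1) = A f1 = <-3, 6> = 0·f1 + 3f2, so column 1 is <0, 3>.
Repeating for f2 and assembling the columns gives [[0, -3], [3, -1]].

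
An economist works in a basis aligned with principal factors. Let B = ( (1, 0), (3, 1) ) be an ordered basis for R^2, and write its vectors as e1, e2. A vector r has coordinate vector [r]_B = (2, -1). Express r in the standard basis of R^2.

By definition r = 2e1 - e2.
Summing componentwise gives (-1, -1).

(-1, -1)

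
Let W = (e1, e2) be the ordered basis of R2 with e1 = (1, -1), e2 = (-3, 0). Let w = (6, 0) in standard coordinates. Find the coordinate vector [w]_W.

(0, -2)

[w]_W is the unique c with M c = w, where M has columns e1, e2.
System: c_1 - 3c_2 = 6, -c_1 + 0c_2 = 0; solving gives c_1 = 0, c_2 = -2.
Check: 0·e1 - 2e2 = (6, 0).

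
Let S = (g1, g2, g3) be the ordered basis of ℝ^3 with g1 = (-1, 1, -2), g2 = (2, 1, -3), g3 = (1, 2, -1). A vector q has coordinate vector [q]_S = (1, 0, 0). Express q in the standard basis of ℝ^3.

(-1, 1, -2)

By definition q = g1 + 0·g2 + 0·g3.
Summing componentwise gives (-1, 1, -2).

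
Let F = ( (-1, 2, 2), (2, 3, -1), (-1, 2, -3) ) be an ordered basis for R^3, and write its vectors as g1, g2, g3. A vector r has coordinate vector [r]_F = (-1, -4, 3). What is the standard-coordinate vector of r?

(-10, -8, -7)

By definition r = -g1 - 4g2 + 3g3.
Summing componentwise gives (-10, -8, -7).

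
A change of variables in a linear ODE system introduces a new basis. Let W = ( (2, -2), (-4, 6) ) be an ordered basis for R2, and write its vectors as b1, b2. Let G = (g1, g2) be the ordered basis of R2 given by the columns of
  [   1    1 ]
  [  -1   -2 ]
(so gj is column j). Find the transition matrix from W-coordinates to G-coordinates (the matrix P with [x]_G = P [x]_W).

[[2, -2], [0, -2]]

Let M have columns bj and N have columns gj. Then for every x, N [x]_G = x = M [x]_W, so P = N^(-1) M.
Since det N = -1, N^(-1) has integer entries; multiplying gives P = [[2, -2], [0, -2]].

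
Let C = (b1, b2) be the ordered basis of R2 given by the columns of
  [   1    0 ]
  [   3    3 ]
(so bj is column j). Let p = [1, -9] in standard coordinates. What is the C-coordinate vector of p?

[1, -4]

Write p = c_1 b1 + c_2 b2 and solve for the c_i.
System: c_1 + 0c_2 = 1, 3c_1 + 3c_2 = -9; solving gives c_1 = 1, c_2 = -4.
Check: b1 - 4b2 = [1, -9].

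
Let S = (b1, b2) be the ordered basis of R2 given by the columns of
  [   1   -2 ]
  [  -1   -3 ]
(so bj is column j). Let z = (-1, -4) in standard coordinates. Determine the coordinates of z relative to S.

(1, 1)

[z]_S is the unique c with M c = z, where M has columns b1, b2.
System: c_1 - 2c_2 = -1, -c_1 - 3c_2 = -4; solving gives c_1 = 1, c_2 = 1.
Check: b1 + b2 = (-1, -4).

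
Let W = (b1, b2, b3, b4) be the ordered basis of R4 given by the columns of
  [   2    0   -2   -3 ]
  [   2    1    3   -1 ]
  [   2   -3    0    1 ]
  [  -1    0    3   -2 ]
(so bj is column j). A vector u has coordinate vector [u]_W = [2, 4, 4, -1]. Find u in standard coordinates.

u = M [u]_W, where M has columns b1, ..., b4.
Carrying out the matrix-vector product, u = [-1, 21, -9, 12].

[-1, 21, -9, 12]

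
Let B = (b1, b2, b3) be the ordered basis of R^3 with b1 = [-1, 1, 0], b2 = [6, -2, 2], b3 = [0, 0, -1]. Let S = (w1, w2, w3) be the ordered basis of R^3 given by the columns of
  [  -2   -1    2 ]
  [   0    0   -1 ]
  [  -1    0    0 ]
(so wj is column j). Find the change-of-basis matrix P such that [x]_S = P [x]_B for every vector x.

Take x = bj: its B-coordinates are the j-th standard unit vector, so P e_j — column j of P — equals [bj]_S.
b1 = 0·w1 - w2 - w3, giving column 1 = [0, -1, -1]; repeating for each j gives P = [[0, -2, 1], [-1, 2, -2], [-1, 2, 0]].

[[0, -2, 1], [-1, 2, -2], [-1, 2, 0]]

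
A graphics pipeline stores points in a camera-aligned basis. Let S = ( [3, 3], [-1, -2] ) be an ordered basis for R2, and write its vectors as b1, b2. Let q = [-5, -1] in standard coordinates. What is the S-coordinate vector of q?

[q]_S is the unique c with M c = q, where M has columns b1, b2.
System: 3c_1 - c_2 = -5, 3c_1 - 2c_2 = -1; solving gives c_1 = -3, c_2 = -4.
Check: -3b1 - 4b2 = [-5, -1].

[-3, -4]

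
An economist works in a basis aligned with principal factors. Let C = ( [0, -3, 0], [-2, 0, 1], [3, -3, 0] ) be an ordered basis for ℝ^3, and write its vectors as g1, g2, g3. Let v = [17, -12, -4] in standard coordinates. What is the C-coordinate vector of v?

[1, -4, 3]

We seek scalars with c_1 g1 + ... + c_3 g3 = v; equivalently solve M c = v where the columns of M are g1, ..., g3.
Gaussian elimination on [M | v] yields c = (1, -4, 3).
Check: g1 - 4g2 + 3g3 = [17, -12, -4].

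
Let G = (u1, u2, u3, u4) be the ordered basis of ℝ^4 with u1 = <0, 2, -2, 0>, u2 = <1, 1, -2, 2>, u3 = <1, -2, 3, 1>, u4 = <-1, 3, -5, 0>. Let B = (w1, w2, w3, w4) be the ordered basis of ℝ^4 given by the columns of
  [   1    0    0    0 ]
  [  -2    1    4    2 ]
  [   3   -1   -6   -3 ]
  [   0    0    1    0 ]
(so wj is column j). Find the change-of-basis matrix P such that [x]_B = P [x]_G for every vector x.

[[0, 1, 1, -1], [2, -1, 0, -1], [0, 2, 1, 0], [0, -2, -2, 1]]

Take x = uj: its G-coordinates are the j-th standard unit vector, so P e_j — column j of P — equals [uj]_B.
u1 = 0·w1 + 2w2 + 0·w3 + 0·w4, giving column 1 = <0, 2, 0, 0>; repeating for each j gives P = [[0, 1, 1, -1], [2, -1, 0, -1], [0, 2, 1, 0], [0, -2, -2, 1]].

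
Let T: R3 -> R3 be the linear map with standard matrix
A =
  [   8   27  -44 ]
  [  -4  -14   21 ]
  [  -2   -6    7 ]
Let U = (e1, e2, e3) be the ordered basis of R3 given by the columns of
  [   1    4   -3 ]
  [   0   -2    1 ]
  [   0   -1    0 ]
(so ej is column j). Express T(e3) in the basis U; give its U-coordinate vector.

Compute T(e3) = A e3 = (3, -2, 0) in standard coordinates.
Then write this in U-coordinates: solve for y in y_1 e1 + ... + y_3 e3 = (3, -2, 0).
This gives y = (-3, 0, -2), which is column 3 of [T]_U.

(-3, 0, -2)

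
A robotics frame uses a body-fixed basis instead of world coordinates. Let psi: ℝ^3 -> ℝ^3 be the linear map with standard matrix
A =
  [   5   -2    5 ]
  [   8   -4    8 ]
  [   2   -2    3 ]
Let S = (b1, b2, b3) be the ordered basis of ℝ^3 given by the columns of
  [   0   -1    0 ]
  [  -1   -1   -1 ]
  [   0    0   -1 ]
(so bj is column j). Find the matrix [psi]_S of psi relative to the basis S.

[[0, 1, 0], [-2, 3, 3], [-2, 0, 1]]

The j-th column of [psi]_S is [psi(bj)]_S.
psi(b1) = A b1 = [2, 4, 2] = 0·b1 - 2b2 - 2b3, so column 1 is [0, -2, -2].
Repeating for b2, b3 and assembling the columns gives [[0, 1, 0], [-2, 3, 3], [-2, 0, 1]].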